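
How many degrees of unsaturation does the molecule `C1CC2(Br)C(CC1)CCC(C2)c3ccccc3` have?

6

Molecular formula from the SMILES: C16H21Br.
DoU = (2C + 2 + N − H − X)/2 = (2·16 + 2 + 0 − 21 − 1)/2 = 12/2 = 6.
(Structurally: 3 ring(s) + 3 π bond(s) = 6.)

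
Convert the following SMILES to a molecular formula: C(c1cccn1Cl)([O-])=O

C5H3ClNO2-

Heavy atoms from the SMILES: 5 C, 1 Cl, 1 N, 2 O.
Implicit hydrogens by atom environment:
  3 × C (aromatic): 1 H each → 3
  1 × C (aromatic): no H
  1 × C: no H
  1 × Cl: no H
  1 × N (aromatic): no H
  1 × O: no H
  1 × O (charge -1): no H
  Total hydrogens = 3.
Net charge -1.
Molecular formula: C5H3ClNO2-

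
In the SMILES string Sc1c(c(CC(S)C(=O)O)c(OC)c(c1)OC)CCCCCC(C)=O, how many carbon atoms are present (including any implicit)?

The symbol for carbon appears 18 times in the SMILES. Lowercase c denotes aromatic carbon and counts toward C.

18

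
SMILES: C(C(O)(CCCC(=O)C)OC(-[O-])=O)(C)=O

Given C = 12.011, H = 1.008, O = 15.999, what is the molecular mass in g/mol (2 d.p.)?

217.20

Molecular formula: C9H13O6-.
M = 9×12.011 + 13×1.008 + 6×15.999 = 217.20 g/mol.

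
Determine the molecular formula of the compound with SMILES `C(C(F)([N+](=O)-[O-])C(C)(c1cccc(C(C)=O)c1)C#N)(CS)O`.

C14H15FN2O4S

Heavy atoms from the SMILES: 14 C, 1 F, 2 N, 4 O, 1 S.
Implicit hydrogens by atom environment:
  4 × C (aromatic): 1 H each → 4
  4 × C: no H
  2 × C: 3 H each → 6
  2 × C (aromatic): no H
  2 × O: no H
  1 × C: 2 H
  1 × C: 1 H
  1 × F: no H
  1 × N: no H
  1 × N (charge +1): no H
  1 × O: 1 H
  1 × O (charge -1): no H
  1 × S: 1 H
  Total hydrogens = 15.
Molecular formula: C14H15FN2O4S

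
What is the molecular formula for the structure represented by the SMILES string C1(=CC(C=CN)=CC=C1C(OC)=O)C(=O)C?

C12H13NO3

Heavy atoms from the SMILES: 12 C, 1 N, 3 O.
Implicit hydrogens by atom environment:
  3 × C (aromatic): 1 H each → 3
  3 × C (aromatic): no H
  3 × O: no H
  2 × C: 3 H each → 6
  2 × C: 1 H each → 2
  2 × C: no H
  1 × N: 2 H
  Total hydrogens = 13.
Molecular formula: C12H13NO3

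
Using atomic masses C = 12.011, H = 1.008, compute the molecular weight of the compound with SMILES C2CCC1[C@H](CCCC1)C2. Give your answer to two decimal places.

Molecular formula: C10H18.
M = 10×12.011 + 18×1.008 = 138.25 g/mol.

138.25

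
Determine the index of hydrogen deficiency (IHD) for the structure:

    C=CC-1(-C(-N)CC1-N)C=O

Molecular formula from the SMILES: C7H12N2O.
DoU = (2C + 2 + N − H − X)/2 = (2·7 + 2 + 2 − 12 − 0)/2 = 6/2 = 3.
(Structurally: 1 ring(s) + 2 π bond(s) = 3.)

3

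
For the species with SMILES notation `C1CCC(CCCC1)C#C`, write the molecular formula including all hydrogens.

C10H16

Heavy atoms from the SMILES: 10 C.
Implicit hydrogens by atom environment:
  7 × C: 2 H each → 14
  2 × C: 1 H each → 2
  1 × C: no H
  Total hydrogens = 16.
Molecular formula: C10H16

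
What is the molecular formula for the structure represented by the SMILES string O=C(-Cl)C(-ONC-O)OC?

Heavy atoms from the SMILES: 4 C, 1 Cl, 1 N, 4 O.
Implicit hydrogens by atom environment:
  3 × O: no H
  1 × C: 3 H
  1 × C: 2 H
  1 × C: 1 H
  1 × C: no H
  1 × Cl: no H
  1 × N: 1 H
  1 × O: 1 H
  Total hydrogens = 8.
Molecular formula: C4H8ClNO4

C4H8ClNO4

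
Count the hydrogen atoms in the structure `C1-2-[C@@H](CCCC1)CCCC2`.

18

Hydrogens are implicit in SMILES; fill each atom to its normal valence:
  8 × C: 2 H each → 16
  2 × C: 1 H each → 2
  Total hydrogens = 18.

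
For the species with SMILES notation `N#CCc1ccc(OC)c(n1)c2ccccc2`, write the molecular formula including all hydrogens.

C14H12N2O

Heavy atoms from the SMILES: 14 C, 2 N, 1 O.
Implicit hydrogens by atom environment:
  7 × C (aromatic): 1 H each → 7
  4 × C (aromatic): no H
  1 × C: 3 H
  1 × C: 2 H
  1 × C: no H
  1 × N (aromatic): no H
  1 × N: no H
  1 × O: no H
  Total hydrogens = 12.
Molecular formula: C14H12N2O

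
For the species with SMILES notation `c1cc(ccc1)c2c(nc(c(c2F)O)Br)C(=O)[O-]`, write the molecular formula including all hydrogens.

C12H6BrFNO3-

Heavy atoms from the SMILES: 1 Br, 12 C, 1 F, 1 N, 3 O.
Implicit hydrogens by atom environment:
  6 × C (aromatic): no H
  5 × C (aromatic): 1 H each → 5
  1 × Br: no H
  1 × C: no H
  1 × F: no H
  1 × N (aromatic): no H
  1 × O: 1 H
  1 × O: no H
  1 × O (charge -1): no H
  Total hydrogens = 6.
Net charge -1.
Molecular formula: C12H6BrFNO3-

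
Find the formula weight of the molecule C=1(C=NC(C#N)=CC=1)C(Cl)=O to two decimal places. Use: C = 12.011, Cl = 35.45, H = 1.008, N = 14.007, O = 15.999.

Molecular formula: C7H3ClN2O.
M = 7×12.011 + 1×35.45 + 3×1.008 + 2×14.007 + 1×15.999 = 166.56 g/mol.

166.56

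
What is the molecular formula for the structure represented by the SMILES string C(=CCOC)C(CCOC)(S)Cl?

Heavy atoms from the SMILES: 8 C, 1 Cl, 2 O, 1 S.
Implicit hydrogens by atom environment:
  3 × C: 2 H each → 6
  2 × C: 3 H each → 6
  2 × C: 1 H each → 2
  2 × O: no H
  1 × C: no H
  1 × Cl: no H
  1 × S: 1 H
  Total hydrogens = 15.
Molecular formula: C8H15ClO2S

C8H15ClO2S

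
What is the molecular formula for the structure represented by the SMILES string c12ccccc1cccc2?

Heavy atoms from the SMILES: 10 C.
Implicit hydrogens by atom environment:
  8 × C (aromatic): 1 H each → 8
  2 × C (aromatic): no H
  Total hydrogens = 8.
Molecular formula: C10H8

C10H8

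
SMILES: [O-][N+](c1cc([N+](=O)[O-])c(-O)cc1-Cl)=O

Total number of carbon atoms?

6

The symbol for carbon appears 6 times in the SMILES. Lowercase c denotes aromatic carbon and counts toward C.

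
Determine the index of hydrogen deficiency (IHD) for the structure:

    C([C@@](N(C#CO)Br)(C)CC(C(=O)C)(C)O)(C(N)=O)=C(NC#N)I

Molecular formula from the SMILES: C13H16BrIN4O4.
DoU = (2C + 2 + N − H − X)/2 = (2·13 + 2 + 4 − 16 − 2)/2 = 14/2 = 7.
(Structurally: 0 ring(s) + 7 π bond(s) = 7.)

7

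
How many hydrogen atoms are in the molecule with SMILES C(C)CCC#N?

9

Hydrogens are implicit in SMILES; fill each atom to its normal valence:
  3 × C: 2 H each → 6
  1 × C: 3 H
  1 × C: no H
  1 × N: no H
  Total hydrogens = 9.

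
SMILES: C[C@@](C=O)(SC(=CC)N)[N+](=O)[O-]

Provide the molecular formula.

C6H10N2O3S

Heavy atoms from the SMILES: 6 C, 2 N, 3 O, 1 S.
Implicit hydrogens by atom environment:
  2 × C: 3 H each → 6
  2 × C: 1 H each → 2
  2 × C: no H
  2 × O: no H
  1 × N: 2 H
  1 × N (charge +1): no H
  1 × O (charge -1): no H
  1 × S: no H
  Total hydrogens = 10.
Molecular formula: C6H10N2O3S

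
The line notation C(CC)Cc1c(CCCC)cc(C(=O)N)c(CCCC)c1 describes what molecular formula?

C19H31NO

Heavy atoms from the SMILES: 19 C, 1 N, 1 O.
Implicit hydrogens by atom environment:
  9 × C: 2 H each → 18
  4 × C (aromatic): no H
  3 × C: 3 H each → 9
  2 × C (aromatic): 1 H each → 2
  1 × C: no H
  1 × N: 2 H
  1 × O: no H
  Total hydrogens = 31.
Molecular formula: C19H31NO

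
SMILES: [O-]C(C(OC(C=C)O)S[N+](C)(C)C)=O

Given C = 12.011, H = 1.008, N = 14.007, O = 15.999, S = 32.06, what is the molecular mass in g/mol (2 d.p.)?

Molecular formula: C8H15NO4S.
M = 8×12.011 + 15×1.008 + 1×14.007 + 4×15.999 + 1×32.06 = 221.27 g/mol.

221.27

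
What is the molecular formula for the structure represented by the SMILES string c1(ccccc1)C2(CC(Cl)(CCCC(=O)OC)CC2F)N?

C16H21ClFNO2

Heavy atoms from the SMILES: 16 C, 1 Cl, 1 F, 1 N, 2 O.
Implicit hydrogens by atom environment:
  5 × C: 2 H each → 10
  5 × C (aromatic): 1 H each → 5
  3 × C: no H
  2 × O: no H
  1 × C: 3 H
  1 × C: 1 H
  1 × C (aromatic): no H
  1 × Cl: no H
  1 × F: no H
  1 × N: 2 H
  Total hydrogens = 21.
Molecular formula: C16H21ClFNO2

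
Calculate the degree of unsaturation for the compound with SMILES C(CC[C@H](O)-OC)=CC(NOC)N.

Molecular formula from the SMILES: C8H18N2O3.
DoU = (2C + 2 + N − H − X)/2 = (2·8 + 2 + 2 − 18 − 0)/2 = 2/2 = 1.
(Structurally: 0 ring(s) + 1 π bond(s) = 1.)

1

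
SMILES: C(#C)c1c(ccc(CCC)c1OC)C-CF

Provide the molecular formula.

C14H17FO

Heavy atoms from the SMILES: 14 C, 1 F, 1 O.
Implicit hydrogens by atom environment:
  4 × C: 2 H each → 8
  4 × C (aromatic): no H
  2 × C: 3 H each → 6
  2 × C (aromatic): 1 H each → 2
  1 × C: 1 H
  1 × C: no H
  1 × F: no H
  1 × O: no H
  Total hydrogens = 17.
Molecular formula: C14H17FO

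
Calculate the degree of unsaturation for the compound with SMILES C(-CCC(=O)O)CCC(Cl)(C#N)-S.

Molecular formula from the SMILES: C8H12ClNO2S.
DoU = (2C + 2 + N − H − X)/2 = (2·8 + 2 + 1 − 12 − 1)/2 = 6/2 = 3.
(Structurally: 0 ring(s) + 3 π bond(s) = 3.)

3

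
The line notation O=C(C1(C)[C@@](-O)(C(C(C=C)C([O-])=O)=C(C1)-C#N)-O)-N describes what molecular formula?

Heavy atoms from the SMILES: 12 C, 2 N, 5 O.
Implicit hydrogens by atom environment:
  7 × C: no H
  2 × C: 2 H each → 4
  2 × C: 1 H each → 2
  2 × O: 1 H each → 2
  2 × O: no H
  1 × C: 3 H
  1 × N: 2 H
  1 × N: no H
  1 × O (charge -1): no H
  Total hydrogens = 13.
Net charge -1.
Molecular formula: C12H13N2O5-

C12H13N2O5-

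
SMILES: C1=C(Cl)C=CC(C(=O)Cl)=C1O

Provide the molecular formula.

C7H4Cl2O2

Heavy atoms from the SMILES: 7 C, 2 Cl, 2 O.
Implicit hydrogens by atom environment:
  3 × C (aromatic): 1 H each → 3
  3 × C (aromatic): no H
  2 × Cl: no H
  1 × C: no H
  1 × O: 1 H
  1 × O: no H
  Total hydrogens = 4.
Molecular formula: C7H4Cl2O2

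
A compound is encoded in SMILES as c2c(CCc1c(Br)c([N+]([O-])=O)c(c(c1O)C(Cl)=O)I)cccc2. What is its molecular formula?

C15H10BrClINO4

Heavy atoms from the SMILES: 1 Br, 15 C, 1 Cl, 1 I, 1 N, 4 O.
Implicit hydrogens by atom environment:
  7 × C (aromatic): no H
  5 × C (aromatic): 1 H each → 5
  2 × C: 2 H each → 4
  2 × O: no H
  1 × Br: no H
  1 × C: no H
  1 × Cl: no H
  1 × I: no H
  1 × N (charge +1): no H
  1 × O: 1 H
  1 × O (charge -1): no H
  Total hydrogens = 10.
Molecular formula: C15H10BrClINO4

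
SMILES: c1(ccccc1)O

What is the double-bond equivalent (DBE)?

4

Molecular formula from the SMILES: C6H6O.
DoU = (2C + 2 + N − H − X)/2 = (2·6 + 2 + 0 − 6 − 0)/2 = 8/2 = 4.
(Structurally: 1 ring(s) + 3 π bond(s) = 4.)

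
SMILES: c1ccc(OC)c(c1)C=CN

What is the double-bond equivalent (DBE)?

5

Molecular formula from the SMILES: C9H11NO.
DoU = (2C + 2 + N − H − X)/2 = (2·9 + 2 + 1 − 11 − 0)/2 = 10/2 = 5.
(Structurally: 1 ring(s) + 4 π bond(s) = 5.)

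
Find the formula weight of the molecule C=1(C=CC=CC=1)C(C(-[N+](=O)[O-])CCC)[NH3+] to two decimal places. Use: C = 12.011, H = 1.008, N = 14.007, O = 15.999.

209.27

Molecular formula: C11H17N2O2+.
M = 11×12.011 + 17×1.008 + 2×14.007 + 2×15.999 = 209.27 g/mol.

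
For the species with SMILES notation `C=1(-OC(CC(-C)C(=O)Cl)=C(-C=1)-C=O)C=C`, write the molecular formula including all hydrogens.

C11H11ClO3

Heavy atoms from the SMILES: 11 C, 1 Cl, 3 O.
Implicit hydrogens by atom environment:
  3 × C: 1 H each → 3
  3 × C (aromatic): no H
  2 × C: 2 H each → 4
  2 × O: no H
  1 × C: 3 H
  1 × C (aromatic): 1 H
  1 × C: no H
  1 × Cl: no H
  1 × O (aromatic): no H
  Total hydrogens = 11.
Molecular formula: C11H11ClO3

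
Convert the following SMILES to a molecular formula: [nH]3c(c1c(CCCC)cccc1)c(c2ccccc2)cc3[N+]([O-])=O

C20H20N2O2

Heavy atoms from the SMILES: 20 C, 2 N, 2 O.
Implicit hydrogens by atom environment:
  10 × C (aromatic): 1 H each → 10
  6 × C (aromatic): no H
  3 × C: 2 H each → 6
  1 × C: 3 H
  1 × N (aromatic): 1 H
  1 × N (charge +1): no H
  1 × O: no H
  1 × O (charge -1): no H
  Total hydrogens = 20.
Molecular formula: C20H20N2O2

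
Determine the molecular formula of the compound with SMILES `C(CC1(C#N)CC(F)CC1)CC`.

C10H16FN

Heavy atoms from the SMILES: 10 C, 1 F, 1 N.
Implicit hydrogens by atom environment:
  6 × C: 2 H each → 12
  2 × C: no H
  1 × C: 3 H
  1 × C: 1 H
  1 × F: no H
  1 × N: no H
  Total hydrogens = 16.
Molecular formula: C10H16FN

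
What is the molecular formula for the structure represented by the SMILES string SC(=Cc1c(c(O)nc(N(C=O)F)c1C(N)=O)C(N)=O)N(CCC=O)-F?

Heavy atoms from the SMILES: 13 C, 2 F, 5 N, 5 O, 1 S.
Implicit hydrogens by atom environment:
  5 × C (aromatic): no H
  4 × O: no H
  3 × C: 1 H each → 3
  3 × C: no H
  2 × C: 2 H each → 4
  2 × F: no H
  2 × N: 2 H each → 4
  2 × N: no H
  1 × N (aromatic): no H
  1 × O: 1 H
  1 × S: 1 H
  Total hydrogens = 13.
Molecular formula: C13H13F2N5O5S

C13H13F2N5O5S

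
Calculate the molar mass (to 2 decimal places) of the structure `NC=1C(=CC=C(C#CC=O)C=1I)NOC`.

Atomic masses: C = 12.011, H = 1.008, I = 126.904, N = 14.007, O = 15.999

Molecular formula: C10H9IN2O2.
M = 10×12.011 + 9×1.008 + 1×126.904 + 2×14.007 + 2×15.999 = 316.10 g/mol.

316.10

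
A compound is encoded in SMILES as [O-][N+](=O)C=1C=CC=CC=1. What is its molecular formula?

Heavy atoms from the SMILES: 6 C, 1 N, 2 O.
Implicit hydrogens by atom environment:
  5 × C (aromatic): 1 H each → 5
  1 × C (aromatic): no H
  1 × N (charge +1): no H
  1 × O: no H
  1 × O (charge -1): no H
  Total hydrogens = 5.
Molecular formula: C6H5NO2

C6H5NO2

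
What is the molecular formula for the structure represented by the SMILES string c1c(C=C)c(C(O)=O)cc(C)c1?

Heavy atoms from the SMILES: 10 C, 2 O.
Implicit hydrogens by atom environment:
  3 × C (aromatic): 1 H each → 3
  3 × C (aromatic): no H
  1 × C: 3 H
  1 × C: 2 H
  1 × C: 1 H
  1 × C: no H
  1 × O: 1 H
  1 × O: no H
  Total hydrogens = 10.
Molecular formula: C10H10O2

C10H10O2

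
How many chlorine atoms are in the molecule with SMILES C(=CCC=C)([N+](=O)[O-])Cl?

The symbol for chlorine appears 1 time in the SMILES.

1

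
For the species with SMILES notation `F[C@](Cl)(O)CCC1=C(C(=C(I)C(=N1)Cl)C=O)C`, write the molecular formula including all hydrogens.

C10H9Cl2FINO2

Heavy atoms from the SMILES: 10 C, 2 Cl, 1 F, 1 I, 1 N, 2 O.
Implicit hydrogens by atom environment:
  5 × C (aromatic): no H
  2 × C: 2 H each → 4
  2 × Cl: no H
  1 × C: 3 H
  1 × C: 1 H
  1 × C: no H
  1 × F: no H
  1 × I: no H
  1 × N (aromatic): no H
  1 × O: 1 H
  1 × O: no H
  Total hydrogens = 9.
Molecular formula: C10H9Cl2FINO2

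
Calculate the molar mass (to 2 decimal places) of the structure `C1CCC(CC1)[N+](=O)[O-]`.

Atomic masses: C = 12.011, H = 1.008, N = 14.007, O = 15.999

129.16

Molecular formula: C6H11NO2.
M = 6×12.011 + 11×1.008 + 1×14.007 + 2×15.999 = 129.16 g/mol.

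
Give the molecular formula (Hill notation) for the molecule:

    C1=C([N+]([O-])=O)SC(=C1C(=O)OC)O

Heavy atoms from the SMILES: 6 C, 1 N, 5 O, 1 S.
Implicit hydrogens by atom environment:
  3 × C (aromatic): no H
  3 × O: no H
  1 × C: 3 H
  1 × C (aromatic): 1 H
  1 × C: no H
  1 × N (charge +1): no H
  1 × O: 1 H
  1 × O (charge -1): no H
  1 × S (aromatic): no H
  Total hydrogens = 5.
Molecular formula: C6H5NO5S

C6H5NO5S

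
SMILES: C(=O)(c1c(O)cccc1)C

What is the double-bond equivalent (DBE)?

Molecular formula from the SMILES: C8H8O2.
DoU = (2C + 2 + N − H − X)/2 = (2·8 + 2 + 0 − 8 − 0)/2 = 10/2 = 5.
(Structurally: 1 ring(s) + 4 π bond(s) = 5.)

5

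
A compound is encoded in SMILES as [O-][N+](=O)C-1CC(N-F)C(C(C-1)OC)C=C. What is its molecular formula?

Heavy atoms from the SMILES: 9 C, 1 F, 2 N, 3 O.
Implicit hydrogens by atom environment:
  5 × C: 1 H each → 5
  3 × C: 2 H each → 6
  2 × O: no H
  1 × C: 3 H
  1 × F: no H
  1 × N: 1 H
  1 × N (charge +1): no H
  1 × O (charge -1): no H
  Total hydrogens = 15.
Molecular formula: C9H15FN2O3

C9H15FN2O3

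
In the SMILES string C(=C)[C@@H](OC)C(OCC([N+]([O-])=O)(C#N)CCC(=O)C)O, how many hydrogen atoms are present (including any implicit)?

Hydrogens are implicit in SMILES; fill each atom to its normal valence:
  4 × C: 2 H each → 8
  4 × O: no H
  3 × C: 1 H each → 3
  3 × C: no H
  2 × C: 3 H each → 6
  1 × N: no H
  1 × N (charge +1): no H
  1 × O: 1 H
  1 × O (charge -1): no H
  Total hydrogens = 18.

18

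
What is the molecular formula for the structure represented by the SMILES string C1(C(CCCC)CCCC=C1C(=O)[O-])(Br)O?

C12H18BrO3-

Heavy atoms from the SMILES: 1 Br, 12 C, 3 O.
Implicit hydrogens by atom environment:
  6 × C: 2 H each → 12
  3 × C: no H
  2 × C: 1 H each → 2
  1 × Br: no H
  1 × C: 3 H
  1 × O: 1 H
  1 × O: no H
  1 × O (charge -1): no H
  Total hydrogens = 18.
Net charge -1.
Molecular formula: C12H18BrO3-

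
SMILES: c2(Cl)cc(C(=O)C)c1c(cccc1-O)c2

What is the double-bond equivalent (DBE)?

Molecular formula from the SMILES: C12H9ClO2.
DoU = (2C + 2 + N − H − X)/2 = (2·12 + 2 + 0 − 9 − 1)/2 = 16/2 = 8.
(Structurally: 2 ring(s) + 6 π bond(s) = 8.)

8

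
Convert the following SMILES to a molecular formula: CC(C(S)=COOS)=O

C4H6O3S2

Heavy atoms from the SMILES: 4 C, 3 O, 2 S.
Implicit hydrogens by atom environment:
  3 × O: no H
  2 × C: no H
  2 × S: 1 H each → 2
  1 × C: 3 H
  1 × C: 1 H
  Total hydrogens = 6.
Molecular formula: C4H6O3S2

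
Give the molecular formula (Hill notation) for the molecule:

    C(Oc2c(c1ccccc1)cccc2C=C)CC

Heavy atoms from the SMILES: 17 C, 1 O.
Implicit hydrogens by atom environment:
  8 × C (aromatic): 1 H each → 8
  4 × C (aromatic): no H
  3 × C: 2 H each → 6
  1 × C: 3 H
  1 × C: 1 H
  1 × O: no H
  Total hydrogens = 18.
Molecular formula: C17H18O

C17H18O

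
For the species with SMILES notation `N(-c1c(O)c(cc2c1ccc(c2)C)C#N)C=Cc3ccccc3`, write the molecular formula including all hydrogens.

Heavy atoms from the SMILES: 20 C, 2 N, 1 O.
Implicit hydrogens by atom environment:
  9 × C (aromatic): 1 H each → 9
  7 × C (aromatic): no H
  2 × C: 1 H each → 2
  1 × C: 3 H
  1 × C: no H
  1 × N: 1 H
  1 × N: no H
  1 × O: 1 H
  Total hydrogens = 16.
Molecular formula: C20H16N2O

C20H16N2O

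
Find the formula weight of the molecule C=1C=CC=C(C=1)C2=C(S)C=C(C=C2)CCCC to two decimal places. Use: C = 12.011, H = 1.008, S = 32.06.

242.38

Molecular formula: C16H18S.
M = 16×12.011 + 18×1.008 + 1×32.06 = 242.38 g/mol.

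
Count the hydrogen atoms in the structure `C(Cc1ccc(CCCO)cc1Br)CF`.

16

Hydrogens are implicit in SMILES; fill each atom to its normal valence:
  6 × C: 2 H each → 12
  3 × C (aromatic): 1 H each → 3
  3 × C (aromatic): no H
  1 × Br: no H
  1 × F: no H
  1 × O: 1 H
  Total hydrogens = 16.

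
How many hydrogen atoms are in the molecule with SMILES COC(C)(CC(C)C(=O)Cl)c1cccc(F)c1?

Hydrogens are implicit in SMILES; fill each atom to its normal valence:
  4 × C (aromatic): 1 H each → 4
  3 × C: 3 H each → 9
  2 × C: no H
  2 × C (aromatic): no H
  2 × O: no H
  1 × C: 2 H
  1 × C: 1 H
  1 × Cl: no H
  1 × F: no H
  Total hydrogens = 16.

16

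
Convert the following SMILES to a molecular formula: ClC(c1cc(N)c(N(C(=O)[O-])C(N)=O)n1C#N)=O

C8H5ClN5O4-

Heavy atoms from the SMILES: 8 C, 1 Cl, 5 N, 4 O.
Implicit hydrogens by atom environment:
  4 × C: no H
  3 × C (aromatic): no H
  3 × O: no H
  2 × N: 2 H each → 4
  2 × N: no H
  1 × C (aromatic): 1 H
  1 × Cl: no H
  1 × N (aromatic): no H
  1 × O (charge -1): no H
  Total hydrogens = 5.
Net charge -1.
Molecular formula: C8H5ClN5O4-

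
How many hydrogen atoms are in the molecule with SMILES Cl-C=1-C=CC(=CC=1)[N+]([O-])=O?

Hydrogens are implicit in SMILES; fill each atom to its normal valence:
  4 × C (aromatic): 1 H each → 4
  2 × C (aromatic): no H
  1 × Cl: no H
  1 × N (charge +1): no H
  1 × O: no H
  1 × O (charge -1): no H
  Total hydrogens = 4.

4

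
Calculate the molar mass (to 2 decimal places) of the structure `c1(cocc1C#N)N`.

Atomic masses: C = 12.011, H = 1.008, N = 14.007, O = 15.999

Molecular formula: C5H4N2O.
M = 5×12.011 + 4×1.008 + 2×14.007 + 1×15.999 = 108.10 g/mol.

108.10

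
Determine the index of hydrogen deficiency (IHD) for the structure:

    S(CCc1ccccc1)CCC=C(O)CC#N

Molecular formula from the SMILES: C14H17NOS.
DoU = (2C + 2 + N − H − X)/2 = (2·14 + 2 + 1 − 17 − 0)/2 = 14/2 = 7.
(Structurally: 1 ring(s) + 6 π bond(s) = 7.)

7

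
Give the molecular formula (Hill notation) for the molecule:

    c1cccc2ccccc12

C10H8

Heavy atoms from the SMILES: 10 C.
Implicit hydrogens by atom environment:
  8 × C (aromatic): 1 H each → 8
  2 × C (aromatic): no H
  Total hydrogens = 8.
Molecular formula: C10H8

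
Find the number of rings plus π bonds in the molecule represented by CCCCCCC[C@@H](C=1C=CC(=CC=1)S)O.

4

Molecular formula from the SMILES: C14H22OS.
DoU = (2C + 2 + N − H − X)/2 = (2·14 + 2 + 0 − 22 − 0)/2 = 8/2 = 4.
(Structurally: 1 ring(s) + 3 π bond(s) = 4.)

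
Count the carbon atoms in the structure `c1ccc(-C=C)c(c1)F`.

8

The symbol for carbon appears 8 times in the SMILES. Lowercase c denotes aromatic carbon and counts toward C.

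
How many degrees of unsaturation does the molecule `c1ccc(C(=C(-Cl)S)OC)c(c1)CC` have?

5

Molecular formula from the SMILES: C11H13ClOS.
DoU = (2C + 2 + N − H − X)/2 = (2·11 + 2 + 0 − 13 − 1)/2 = 10/2 = 5.
(Structurally: 1 ring(s) + 4 π bond(s) = 5.)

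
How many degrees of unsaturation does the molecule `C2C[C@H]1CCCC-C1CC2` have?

2

Molecular formula from the SMILES: C10H18.
DoU = (2C + 2 + N − H − X)/2 = (2·10 + 2 + 0 − 18 − 0)/2 = 4/2 = 2.
(Structurally: 2 ring(s) + 0 π bond(s) = 2.)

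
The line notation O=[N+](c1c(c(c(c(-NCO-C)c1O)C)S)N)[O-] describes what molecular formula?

Heavy atoms from the SMILES: 9 C, 3 N, 4 O, 1 S.
Implicit hydrogens by atom environment:
  6 × C (aromatic): no H
  2 × C: 3 H each → 6
  2 × O: no H
  1 × C: 2 H
  1 × N: 2 H
  1 × N: 1 H
  1 × N (charge +1): no H
  1 × O: 1 H
  1 × O (charge -1): no H
  1 × S: 1 H
  Total hydrogens = 13.
Molecular formula: C9H13N3O4S

C9H13N3O4S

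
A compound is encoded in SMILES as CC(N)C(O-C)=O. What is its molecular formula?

Heavy atoms from the SMILES: 4 C, 1 N, 2 O.
Implicit hydrogens by atom environment:
  2 × C: 3 H each → 6
  2 × O: no H
  1 × C: 1 H
  1 × C: no H
  1 × N: 2 H
  Total hydrogens = 9.
Molecular formula: C4H9NO2

C4H9NO2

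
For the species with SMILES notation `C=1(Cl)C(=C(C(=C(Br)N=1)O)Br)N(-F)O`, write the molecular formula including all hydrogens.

C5H2Br2ClFN2O2

Heavy atoms from the SMILES: 2 Br, 5 C, 1 Cl, 1 F, 2 N, 2 O.
Implicit hydrogens by atom environment:
  5 × C (aromatic): no H
  2 × Br: no H
  2 × O: 1 H each → 2
  1 × Cl: no H
  1 × F: no H
  1 × N (aromatic): no H
  1 × N: no H
  Total hydrogens = 2.
Molecular formula: C5H2Br2ClFN2O2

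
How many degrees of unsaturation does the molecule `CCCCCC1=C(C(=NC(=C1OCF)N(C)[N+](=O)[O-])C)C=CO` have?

Molecular formula from the SMILES: C15H22FN3O4.
DoU = (2C + 2 + N − H − X)/2 = (2·15 + 2 + 3 − 22 − 1)/2 = 12/2 = 6.
(Structurally: 1 ring(s) + 5 π bond(s) = 6.)

6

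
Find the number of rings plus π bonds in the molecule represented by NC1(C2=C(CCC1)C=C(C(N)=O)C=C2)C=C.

7

Molecular formula from the SMILES: C13H16N2O.
DoU = (2C + 2 + N − H − X)/2 = (2·13 + 2 + 2 − 16 − 0)/2 = 14/2 = 7.
(Structurally: 2 ring(s) + 5 π bond(s) = 7.)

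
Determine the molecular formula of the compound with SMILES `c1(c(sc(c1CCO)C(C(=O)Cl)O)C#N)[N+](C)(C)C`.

C12H16ClN2O3S+

Heavy atoms from the SMILES: 12 C, 1 Cl, 2 N, 3 O, 1 S.
Implicit hydrogens by atom environment:
  4 × C (aromatic): no H
  3 × C: 3 H each → 9
  2 × C: 2 H each → 4
  2 × C: no H
  2 × O: 1 H each → 2
  1 × C: 1 H
  1 × Cl: no H
  1 × N: no H
  1 × N (charge +1): no H
  1 × O: no H
  1 × S (aromatic): no H
  Total hydrogens = 16.
Net charge +1.
Molecular formula: C12H16ClN2O3S+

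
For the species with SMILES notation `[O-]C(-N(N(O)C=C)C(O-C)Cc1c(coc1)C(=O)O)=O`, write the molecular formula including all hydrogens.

Heavy atoms from the SMILES: 11 C, 2 N, 7 O.
Implicit hydrogens by atom environment:
  3 × O: no H
  2 × C: 2 H each → 4
  2 × C (aromatic): 1 H each → 2
  2 × C: 1 H each → 2
  2 × C (aromatic): no H
  2 × C: no H
  2 × N: no H
  2 × O: 1 H each → 2
  1 × C: 3 H
  1 × O (aromatic): no H
  1 × O (charge -1): no H
  Total hydrogens = 13.
Net charge -1.
Molecular formula: C11H13N2O7-

C11H13N2O7-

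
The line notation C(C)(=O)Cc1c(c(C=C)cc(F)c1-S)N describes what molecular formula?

C11H12FNOS

Heavy atoms from the SMILES: 11 C, 1 F, 1 N, 1 O, 1 S.
Implicit hydrogens by atom environment:
  5 × C (aromatic): no H
  2 × C: 2 H each → 4
  1 × C: 3 H
  1 × C (aromatic): 1 H
  1 × C: 1 H
  1 × C: no H
  1 × F: no H
  1 × N: 2 H
  1 × O: no H
  1 × S: 1 H
  Total hydrogens = 12.
Molecular formula: C11H12FNOS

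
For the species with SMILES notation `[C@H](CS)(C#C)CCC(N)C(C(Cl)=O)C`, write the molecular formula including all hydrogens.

C10H16ClNOS

Heavy atoms from the SMILES: 10 C, 1 Cl, 1 N, 1 O, 1 S.
Implicit hydrogens by atom environment:
  4 × C: 1 H each → 4
  3 × C: 2 H each → 6
  2 × C: no H
  1 × C: 3 H
  1 × Cl: no H
  1 × N: 2 H
  1 × O: no H
  1 × S: 1 H
  Total hydrogens = 16.
Molecular formula: C10H16ClNOS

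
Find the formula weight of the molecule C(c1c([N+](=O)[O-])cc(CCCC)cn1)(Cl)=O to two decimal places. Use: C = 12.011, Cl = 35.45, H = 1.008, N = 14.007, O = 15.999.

242.66

Molecular formula: C10H11ClN2O3.
M = 10×12.011 + 1×35.45 + 11×1.008 + 2×14.007 + 3×15.999 = 242.66 g/mol.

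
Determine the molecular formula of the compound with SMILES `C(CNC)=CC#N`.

Heavy atoms from the SMILES: 5 C, 2 N.
Implicit hydrogens by atom environment:
  2 × C: 1 H each → 2
  1 × C: 3 H
  1 × C: 2 H
  1 × C: no H
  1 × N: 1 H
  1 × N: no H
  Total hydrogens = 8.
Molecular formula: C5H8N2

C5H8N2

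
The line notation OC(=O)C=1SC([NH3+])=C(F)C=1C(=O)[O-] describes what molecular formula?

Heavy atoms from the SMILES: 6 C, 1 F, 1 N, 4 O, 1 S.
Implicit hydrogens by atom environment:
  4 × C (aromatic): no H
  2 × C: no H
  2 × O: no H
  1 × F: no H
  1 × N (charge +1): 3 H
  1 × O: 1 H
  1 × O (charge -1): no H
  1 × S (aromatic): no H
  Total hydrogens = 4.
Molecular formula: C6H4FNO4S

C6H4FNO4S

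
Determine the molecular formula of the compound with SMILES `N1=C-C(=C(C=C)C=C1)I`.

Heavy atoms from the SMILES: 7 C, 1 I, 1 N.
Implicit hydrogens by atom environment:
  3 × C (aromatic): 1 H each → 3
  2 × C (aromatic): no H
  1 × C: 2 H
  1 × C: 1 H
  1 × I: no H
  1 × N (aromatic): no H
  Total hydrogens = 6.
Molecular formula: C7H6IN

C7H6IN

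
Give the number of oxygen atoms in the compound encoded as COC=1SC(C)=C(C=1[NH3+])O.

2

The symbol for oxygen appears 2 times in the SMILES.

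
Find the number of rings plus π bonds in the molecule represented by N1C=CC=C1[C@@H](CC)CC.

Molecular formula from the SMILES: C9H15N.
DoU = (2C + 2 + N − H − X)/2 = (2·9 + 2 + 1 − 15 − 0)/2 = 6/2 = 3.
(Structurally: 1 ring(s) + 2 π bond(s) = 3.)

3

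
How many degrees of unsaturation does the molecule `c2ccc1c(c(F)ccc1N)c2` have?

7

Molecular formula from the SMILES: C10H8FN.
DoU = (2C + 2 + N − H − X)/2 = (2·10 + 2 + 1 − 8 − 1)/2 = 14/2 = 7.
(Structurally: 2 ring(s) + 5 π bond(s) = 7.)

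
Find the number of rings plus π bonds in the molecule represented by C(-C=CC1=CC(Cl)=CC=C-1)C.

5

Molecular formula from the SMILES: C10H11Cl.
DoU = (2C + 2 + N − H − X)/2 = (2·10 + 2 + 0 − 11 − 1)/2 = 10/2 = 5.
(Structurally: 1 ring(s) + 4 π bond(s) = 5.)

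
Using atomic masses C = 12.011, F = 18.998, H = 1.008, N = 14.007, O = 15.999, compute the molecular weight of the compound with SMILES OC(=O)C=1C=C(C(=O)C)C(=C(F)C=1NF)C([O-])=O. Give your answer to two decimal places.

258.16

Molecular formula: C10H6F2NO5-.
M = 10×12.011 + 2×18.998 + 6×1.008 + 1×14.007 + 5×15.999 = 258.16 g/mol.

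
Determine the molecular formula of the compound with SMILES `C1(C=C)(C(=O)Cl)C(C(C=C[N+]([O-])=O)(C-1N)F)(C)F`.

C10H11ClF2N2O3

Heavy atoms from the SMILES: 10 C, 1 Cl, 2 F, 2 N, 3 O.
Implicit hydrogens by atom environment:
  4 × C: 1 H each → 4
  4 × C: no H
  2 × F: no H
  2 × O: no H
  1 × C: 3 H
  1 × C: 2 H
  1 × Cl: no H
  1 × N: 2 H
  1 × N (charge +1): no H
  1 × O (charge -1): no H
  Total hydrogens = 11.
Molecular formula: C10H11ClF2N2O3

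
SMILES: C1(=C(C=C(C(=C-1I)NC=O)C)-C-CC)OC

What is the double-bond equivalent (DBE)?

Molecular formula from the SMILES: C12H16INO2.
DoU = (2C + 2 + N − H − X)/2 = (2·12 + 2 + 1 − 16 − 1)/2 = 10/2 = 5.
(Structurally: 1 ring(s) + 4 π bond(s) = 5.)

5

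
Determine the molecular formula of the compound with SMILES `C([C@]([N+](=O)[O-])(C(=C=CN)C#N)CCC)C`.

C10H15N3O2

Heavy atoms from the SMILES: 10 C, 3 N, 2 O.
Implicit hydrogens by atom environment:
  4 × C: no H
  3 × C: 2 H each → 6
  2 × C: 3 H each → 6
  1 × C: 1 H
  1 × N: 2 H
  1 × N: no H
  1 × N (charge +1): no H
  1 × O: no H
  1 × O (charge -1): no H
  Total hydrogens = 15.
Molecular formula: C10H15N3O2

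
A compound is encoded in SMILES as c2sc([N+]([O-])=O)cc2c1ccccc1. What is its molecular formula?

C10H7NO2S

Heavy atoms from the SMILES: 10 C, 1 N, 2 O, 1 S.
Implicit hydrogens by atom environment:
  7 × C (aromatic): 1 H each → 7
  3 × C (aromatic): no H
  1 × N (charge +1): no H
  1 × O: no H
  1 × O (charge -1): no H
  1 × S (aromatic): no H
  Total hydrogens = 7.
Molecular formula: C10H7NO2S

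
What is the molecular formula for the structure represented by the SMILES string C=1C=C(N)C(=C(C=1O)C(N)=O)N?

Heavy atoms from the SMILES: 7 C, 3 N, 2 O.
Implicit hydrogens by atom environment:
  4 × C (aromatic): no H
  3 × N: 2 H each → 6
  2 × C (aromatic): 1 H each → 2
  1 × C: no H
  1 × O: 1 H
  1 × O: no H
  Total hydrogens = 9.
Molecular formula: C7H9N3O2

C7H9N3O2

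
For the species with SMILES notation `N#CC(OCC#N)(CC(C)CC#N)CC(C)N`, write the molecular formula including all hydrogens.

C12H18N4O

Heavy atoms from the SMILES: 12 C, 4 N, 1 O.
Implicit hydrogens by atom environment:
  4 × C: 2 H each → 8
  4 × C: no H
  3 × N: no H
  2 × C: 3 H each → 6
  2 × C: 1 H each → 2
  1 × N: 2 H
  1 × O: no H
  Total hydrogens = 18.
Molecular formula: C12H18N4O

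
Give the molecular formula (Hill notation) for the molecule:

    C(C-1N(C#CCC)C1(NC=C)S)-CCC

Heavy atoms from the SMILES: 12 C, 2 N, 1 S.
Implicit hydrogens by atom environment:
  5 × C: 2 H each → 10
  3 × C: no H
  2 × C: 3 H each → 6
  2 × C: 1 H each → 2
  1 × N: 1 H
  1 × N: no H
  1 × S: 1 H
  Total hydrogens = 20.
Molecular formula: C12H20N2S

C12H20N2S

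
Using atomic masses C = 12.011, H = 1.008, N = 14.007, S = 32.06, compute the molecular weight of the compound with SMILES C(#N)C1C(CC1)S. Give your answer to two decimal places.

Molecular formula: C5H7NS.
M = 5×12.011 + 7×1.008 + 1×14.007 + 1×32.06 = 113.18 g/mol.

113.18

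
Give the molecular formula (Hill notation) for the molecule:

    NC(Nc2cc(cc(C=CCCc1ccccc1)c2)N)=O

C17H19N3O

Heavy atoms from the SMILES: 17 C, 3 N, 1 O.
Implicit hydrogens by atom environment:
  8 × C (aromatic): 1 H each → 8
  4 × C (aromatic): no H
  2 × C: 2 H each → 4
  2 × C: 1 H each → 2
  2 × N: 2 H each → 4
  1 × C: no H
  1 × N: 1 H
  1 × O: no H
  Total hydrogens = 19.
Molecular formula: C17H19N3O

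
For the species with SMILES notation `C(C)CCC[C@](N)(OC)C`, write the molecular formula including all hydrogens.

Heavy atoms from the SMILES: 8 C, 1 N, 1 O.
Implicit hydrogens by atom environment:
  4 × C: 2 H each → 8
  3 × C: 3 H each → 9
  1 × C: no H
  1 × N: 2 H
  1 × O: no H
  Total hydrogens = 19.
Molecular formula: C8H19NO

C8H19NO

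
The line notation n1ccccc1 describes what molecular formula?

Heavy atoms from the SMILES: 5 C, 1 N.
Implicit hydrogens by atom environment:
  5 × C (aromatic): 1 H each → 5
  1 × N (aromatic): no H
  Total hydrogens = 5.
Molecular formula: C5H5N

C5H5N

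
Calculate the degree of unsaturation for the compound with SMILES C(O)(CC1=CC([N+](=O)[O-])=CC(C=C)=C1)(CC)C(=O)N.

7

Molecular formula from the SMILES: C13H16N2O4.
DoU = (2C + 2 + N − H − X)/2 = (2·13 + 2 + 2 − 16 − 0)/2 = 14/2 = 7.
(Structurally: 1 ring(s) + 6 π bond(s) = 7.)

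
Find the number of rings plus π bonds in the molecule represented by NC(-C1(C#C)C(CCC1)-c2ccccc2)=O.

8

Molecular formula from the SMILES: C14H15NO.
DoU = (2C + 2 + N − H − X)/2 = (2·14 + 2 + 1 − 15 − 0)/2 = 16/2 = 8.
(Structurally: 2 ring(s) + 6 π bond(s) = 8.)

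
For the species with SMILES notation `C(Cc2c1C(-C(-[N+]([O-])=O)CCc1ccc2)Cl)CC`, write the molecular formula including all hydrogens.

C14H18ClNO2

Heavy atoms from the SMILES: 14 C, 1 Cl, 1 N, 2 O.
Implicit hydrogens by atom environment:
  5 × C: 2 H each → 10
  3 × C (aromatic): 1 H each → 3
  3 × C (aromatic): no H
  2 × C: 1 H each → 2
  1 × C: 3 H
  1 × Cl: no H
  1 × N (charge +1): no H
  1 × O: no H
  1 × O (charge -1): no H
  Total hydrogens = 18.
Molecular formula: C14H18ClNO2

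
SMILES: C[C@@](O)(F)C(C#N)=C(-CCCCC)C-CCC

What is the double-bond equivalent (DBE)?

3

Molecular formula from the SMILES: C14H24FNO.
DoU = (2C + 2 + N − H − X)/2 = (2·14 + 2 + 1 − 24 − 1)/2 = 6/2 = 3.
(Structurally: 0 ring(s) + 3 π bond(s) = 3.)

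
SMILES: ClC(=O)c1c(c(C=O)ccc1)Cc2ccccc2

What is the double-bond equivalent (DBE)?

Molecular formula from the SMILES: C15H11ClO2.
DoU = (2C + 2 + N − H − X)/2 = (2·15 + 2 + 0 − 11 − 1)/2 = 20/2 = 10.
(Structurally: 2 ring(s) + 8 π bond(s) = 10.)

10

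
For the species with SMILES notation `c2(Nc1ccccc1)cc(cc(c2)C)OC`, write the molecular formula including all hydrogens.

C14H15NO

Heavy atoms from the SMILES: 14 C, 1 N, 1 O.
Implicit hydrogens by atom environment:
  8 × C (aromatic): 1 H each → 8
  4 × C (aromatic): no H
  2 × C: 3 H each → 6
  1 × N: 1 H
  1 × O: no H
  Total hydrogens = 15.
Molecular formula: C14H15NO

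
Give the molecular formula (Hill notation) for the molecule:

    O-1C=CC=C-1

C4H4O

Heavy atoms from the SMILES: 4 C, 1 O.
Implicit hydrogens by atom environment:
  4 × C (aromatic): 1 H each → 4
  1 × O (aromatic): no H
  Total hydrogens = 4.
Molecular formula: C4H4O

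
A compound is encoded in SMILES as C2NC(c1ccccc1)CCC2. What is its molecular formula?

Heavy atoms from the SMILES: 11 C, 1 N.
Implicit hydrogens by atom environment:
  5 × C (aromatic): 1 H each → 5
  4 × C: 2 H each → 8
  1 × C: 1 H
  1 × C (aromatic): no H
  1 × N: 1 H
  Total hydrogens = 15.
Molecular formula: C11H15N

C11H15N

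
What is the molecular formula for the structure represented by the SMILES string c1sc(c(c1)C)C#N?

Heavy atoms from the SMILES: 6 C, 1 N, 1 S.
Implicit hydrogens by atom environment:
  2 × C (aromatic): 1 H each → 2
  2 × C (aromatic): no H
  1 × C: 3 H
  1 × C: no H
  1 × N: no H
  1 × S (aromatic): no H
  Total hydrogens = 5.
Molecular formula: C6H5NS

C6H5NS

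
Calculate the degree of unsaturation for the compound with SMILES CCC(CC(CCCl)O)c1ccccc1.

4

Molecular formula from the SMILES: C13H19ClO.
DoU = (2C + 2 + N − H − X)/2 = (2·13 + 2 + 0 − 19 − 1)/2 = 8/2 = 4.
(Structurally: 1 ring(s) + 3 π bond(s) = 4.)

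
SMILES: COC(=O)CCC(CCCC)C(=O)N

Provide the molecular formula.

Heavy atoms from the SMILES: 10 C, 1 N, 3 O.
Implicit hydrogens by atom environment:
  5 × C: 2 H each → 10
  3 × O: no H
  2 × C: 3 H each → 6
  2 × C: no H
  1 × C: 1 H
  1 × N: 2 H
  Total hydrogens = 19.
Molecular formula: C10H19NO3

C10H19NO3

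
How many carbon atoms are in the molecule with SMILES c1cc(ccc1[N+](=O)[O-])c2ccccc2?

The symbol for carbon appears 12 times in the SMILES. Lowercase c denotes aromatic carbon and counts toward C.

12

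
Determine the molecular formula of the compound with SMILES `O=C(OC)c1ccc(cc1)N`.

C8H9NO2

Heavy atoms from the SMILES: 8 C, 1 N, 2 O.
Implicit hydrogens by atom environment:
  4 × C (aromatic): 1 H each → 4
  2 × C (aromatic): no H
  2 × O: no H
  1 × C: 3 H
  1 × C: no H
  1 × N: 2 H
  Total hydrogens = 9.
Molecular formula: C8H9NO2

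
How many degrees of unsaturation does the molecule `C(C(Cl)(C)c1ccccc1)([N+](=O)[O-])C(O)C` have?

Molecular formula from the SMILES: C11H14ClNO3.
DoU = (2C + 2 + N − H − X)/2 = (2·11 + 2 + 1 − 14 − 1)/2 = 10/2 = 5.
(Structurally: 1 ring(s) + 4 π bond(s) = 5.)

5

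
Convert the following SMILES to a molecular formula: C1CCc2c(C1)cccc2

Heavy atoms from the SMILES: 10 C.
Implicit hydrogens by atom environment:
  4 × C: 2 H each → 8
  4 × C (aromatic): 1 H each → 4
  2 × C (aromatic): no H
  Total hydrogens = 12.
Molecular formula: C10H12

C10H12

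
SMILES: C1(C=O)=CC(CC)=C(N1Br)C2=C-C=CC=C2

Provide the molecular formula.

Heavy atoms from the SMILES: 1 Br, 13 C, 1 N, 1 O.
Implicit hydrogens by atom environment:
  6 × C (aromatic): 1 H each → 6
  4 × C (aromatic): no H
  1 × Br: no H
  1 × C: 3 H
  1 × C: 2 H
  1 × C: 1 H
  1 × N (aromatic): no H
  1 × O: no H
  Total hydrogens = 12.
Molecular formula: C13H12BrNO

C13H12BrNO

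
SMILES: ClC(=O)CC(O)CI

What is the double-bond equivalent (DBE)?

1

Molecular formula from the SMILES: C4H6ClIO2.
DoU = (2C + 2 + N − H − X)/2 = (2·4 + 2 + 0 − 6 − 2)/2 = 2/2 = 1.
(Structurally: 0 ring(s) + 1 π bond(s) = 1.)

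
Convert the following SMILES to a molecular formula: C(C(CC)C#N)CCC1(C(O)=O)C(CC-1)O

C12H19NO3

Heavy atoms from the SMILES: 12 C, 1 N, 3 O.
Implicit hydrogens by atom environment:
  6 × C: 2 H each → 12
  3 × C: no H
  2 × C: 1 H each → 2
  2 × O: 1 H each → 2
  1 × C: 3 H
  1 × N: no H
  1 × O: no H
  Total hydrogens = 19.
Molecular formula: C12H19NO3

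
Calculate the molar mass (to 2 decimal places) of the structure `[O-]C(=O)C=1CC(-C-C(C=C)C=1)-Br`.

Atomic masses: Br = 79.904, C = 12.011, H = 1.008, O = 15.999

230.08

Molecular formula: C9H10BrO2-.
M = 1×79.904 + 9×12.011 + 10×1.008 + 2×15.999 = 230.08 g/mol.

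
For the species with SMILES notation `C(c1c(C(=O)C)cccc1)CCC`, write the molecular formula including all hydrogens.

C12H16O

Heavy atoms from the SMILES: 12 C, 1 O.
Implicit hydrogens by atom environment:
  4 × C (aromatic): 1 H each → 4
  3 × C: 2 H each → 6
  2 × C: 3 H each → 6
  2 × C (aromatic): no H
  1 × C: no H
  1 × O: no H
  Total hydrogens = 16.
Molecular formula: C12H16O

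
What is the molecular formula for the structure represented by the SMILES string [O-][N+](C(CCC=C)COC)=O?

Heavy atoms from the SMILES: 7 C, 1 N, 3 O.
Implicit hydrogens by atom environment:
  4 × C: 2 H each → 8
  2 × C: 1 H each → 2
  2 × O: no H
  1 × C: 3 H
  1 × N (charge +1): no H
  1 × O (charge -1): no H
  Total hydrogens = 13.
Molecular formula: C7H13NO3

C7H13NO3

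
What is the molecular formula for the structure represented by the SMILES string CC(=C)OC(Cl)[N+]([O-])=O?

Heavy atoms from the SMILES: 4 C, 1 Cl, 1 N, 3 O.
Implicit hydrogens by atom environment:
  2 × O: no H
  1 × C: 3 H
  1 × C: 2 H
  1 × C: 1 H
  1 × C: no H
  1 × Cl: no H
  1 × N (charge +1): no H
  1 × O (charge -1): no H
  Total hydrogens = 6.
Molecular formula: C4H6ClNO3

C4H6ClNO3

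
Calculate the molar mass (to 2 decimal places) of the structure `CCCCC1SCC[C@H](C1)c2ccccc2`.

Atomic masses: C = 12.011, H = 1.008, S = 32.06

Molecular formula: C15H22S.
M = 15×12.011 + 22×1.008 + 1×32.06 = 234.40 g/mol.

234.40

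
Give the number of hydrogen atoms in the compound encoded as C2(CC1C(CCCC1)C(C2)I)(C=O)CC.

Hydrogens are implicit in SMILES; fill each atom to its normal valence:
  7 × C: 2 H each → 14
  4 × C: 1 H each → 4
  1 × C: 3 H
  1 × C: no H
  1 × I: no H
  1 × O: no H
  Total hydrogens = 21.

21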